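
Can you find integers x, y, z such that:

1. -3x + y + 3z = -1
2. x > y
Yes

Take x = 3, y = 2, z = 2. Substituting into each constraint:
  (1) -3(3) + 2 + 3(2) = -1 ✓
  (2) 3 > 2 ✓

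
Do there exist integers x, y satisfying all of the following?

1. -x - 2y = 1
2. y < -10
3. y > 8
No

A contradictory subset is {y < -10, y > 8}. No integer assignment can satisfy these jointly:

  - y < -10: bounds one variable relative to a constant
  - y > 8: bounds one variable relative to a constant

Direct contradiction: the bounds on y require y ≥ 9 and y ≤ -11 simultaneously, which is empty.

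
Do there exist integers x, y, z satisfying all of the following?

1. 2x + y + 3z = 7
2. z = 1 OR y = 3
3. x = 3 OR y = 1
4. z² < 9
Yes

Take x = 3, y = -2, z = 1. Substituting into each constraint:
  (1) 2(3) + (-2) + 3(1) = 7 ✓
  (2) z = 1, target 1 ✓ (first branch holds)
  (3) x = 3, target 3 ✓ (first branch holds)
  (4) z² = (1)² = 1, and 1 < 9 ✓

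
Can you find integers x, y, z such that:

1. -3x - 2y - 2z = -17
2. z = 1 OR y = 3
Yes

Take x = 1, y = 6, z = 1. Substituting into each constraint:
  (1) -3(1) - 2(6) - 2(1) = -17 ✓
  (2) z = 1, target 1 ✓ (first branch holds)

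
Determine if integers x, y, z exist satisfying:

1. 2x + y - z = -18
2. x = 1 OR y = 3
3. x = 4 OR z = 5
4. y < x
Yes

Take x = 1, y = -15, z = 5. Substituting into each constraint:
  (1) 2(1) + (-15) + (-5) = -18 ✓
  (2) x = 1, target 1 ✓ (first branch holds)
  (3) z = 5, target 5 ✓ (second branch holds)
  (4) -15 < 1 ✓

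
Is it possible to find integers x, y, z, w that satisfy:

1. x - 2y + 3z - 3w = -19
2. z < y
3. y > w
Yes

Take x = -19, y = 0, z = -1, w = -1. Substituting into each constraint:
  (1) (-19) - 2(0) + 3(-1) - 3(-1) = -19 ✓
  (2) -1 < 0 ✓
  (3) 0 > -1 ✓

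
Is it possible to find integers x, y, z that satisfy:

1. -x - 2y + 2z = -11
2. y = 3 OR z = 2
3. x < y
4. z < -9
Yes

Take x = -15, y = 3, z = -10. Substituting into each constraint:
  (1) 15 - 2(3) + 2(-10) = -11 ✓
  (2) y = 3, target 3 ✓ (first branch holds)
  (3) -15 < 3 ✓
  (4) -10 < -9 ✓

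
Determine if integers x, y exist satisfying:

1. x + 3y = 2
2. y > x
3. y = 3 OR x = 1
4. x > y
No

A contradictory subset is {y > x, x > y}. No integer assignment can satisfy these jointly:

  - y > x: bounds one variable relative to another variable
  - x > y: bounds one variable relative to another variable

Direct contradiction: y > x and x > y cannot both hold.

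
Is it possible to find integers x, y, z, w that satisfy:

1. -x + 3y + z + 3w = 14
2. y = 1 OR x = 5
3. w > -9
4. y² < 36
Yes

Take x = 5, y = -1, z = -2, w = 8. Substituting into each constraint:
  (1) (-5) + 3(-1) + (-2) + 3(8) = 14 ✓
  (2) x = 5, target 5 ✓ (second branch holds)
  (3) 8 > -9 ✓
  (4) y² = (-1)² = 1, and 1 < 36 ✓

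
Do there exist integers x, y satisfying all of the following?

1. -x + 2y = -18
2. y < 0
Yes

Take x = 16, y = -1. Substituting into each constraint:
  (1) (-16) + 2(-1) = -18 ✓
  (2) -1 < 0 ✓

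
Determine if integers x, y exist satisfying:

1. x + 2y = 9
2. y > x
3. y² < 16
No

The full constraint system is jointly infeasible over the integers. Each constraint and what it forces:

  - x + 2y = 9: is a linear equation tying the variables together
  - y > x: bounds one variable relative to another variable
  - y² < 16: restricts y to |y| ≤ 3

Propagating the comparison: x < y and y ≤ 3 give x ≤ 2. Range argument: with x ∈ [−∞, 2], y ∈ [-3, 3], the left side of the equation is at most 8, but the right side is 9 > 8. No integer solution exists.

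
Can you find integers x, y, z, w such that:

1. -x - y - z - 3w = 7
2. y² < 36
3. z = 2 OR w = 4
Yes

Take x = -18, y = -1, z = 0, w = 4. Substituting into each constraint:
  (1) 18 + 1 + 0 - 3(4) = 7 ✓
  (2) y² = (-1)² = 1, and 1 < 36 ✓
  (3) w = 4, target 4 ✓ (second branch holds)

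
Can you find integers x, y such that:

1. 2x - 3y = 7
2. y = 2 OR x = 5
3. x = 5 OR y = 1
Yes

Take x = 5, y = 1. Substituting into each constraint:
  (1) 2(5) - 3(1) = 7 ✓
  (2) x = 5, target 5 ✓ (second branch holds)
  (3) x = 5, target 5 ✓ (first branch holds)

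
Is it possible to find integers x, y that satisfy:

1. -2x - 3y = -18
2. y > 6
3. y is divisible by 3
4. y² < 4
No

A contradictory subset is {y > 6, y² < 4}. No integer assignment can satisfy these jointly:

  - y > 6: bounds one variable relative to a constant
  - y² < 4: restricts y to |y| ≤ 1

Direct contradiction: the bounds on y require y ≥ 7 and y ≤ 1 simultaneously, which is empty.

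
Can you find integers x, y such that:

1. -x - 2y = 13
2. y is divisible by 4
Yes

Take x = -13, y = 0. Substituting into each constraint:
  (1) 13 - 2(0) = 13 ✓
  (2) 0 = 4 × 0, remainder 0 ✓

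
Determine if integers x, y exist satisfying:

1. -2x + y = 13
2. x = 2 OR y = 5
Yes

Take x = 2, y = 17. Substituting into each constraint:
  (1) -2(2) + 17 = 13 ✓
  (2) x = 2, target 2 ✓ (first branch holds)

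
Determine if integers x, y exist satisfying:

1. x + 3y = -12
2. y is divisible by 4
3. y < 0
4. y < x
Yes

Take x = 0, y = -4. Substituting into each constraint:
  (1) 0 + 3(-4) = -12 ✓
  (2) -4 = 4 × -1, remainder 0 ✓
  (3) -4 < 0 ✓
  (4) -4 < 0 ✓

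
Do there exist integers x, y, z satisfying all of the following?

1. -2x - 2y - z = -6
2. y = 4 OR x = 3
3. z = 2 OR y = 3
Yes

Take x = -2, y = 4, z = 2. Substituting into each constraint:
  (1) -2(-2) - 2(4) + (-2) = -6 ✓
  (2) y = 4, target 4 ✓ (first branch holds)
  (3) z = 2, target 2 ✓ (first branch holds)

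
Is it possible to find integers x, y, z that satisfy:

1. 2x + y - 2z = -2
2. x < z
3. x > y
Yes

Take x = 1, y = 0, z = 2. Substituting into each constraint:
  (1) 2(1) + 0 - 2(2) = -2 ✓
  (2) 1 < 2 ✓
  (3) 1 > 0 ✓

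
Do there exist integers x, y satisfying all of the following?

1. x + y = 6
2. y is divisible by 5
Yes

Take x = 6, y = 0. Substituting into each constraint:
  (1) 6 + 0 = 6 ✓
  (2) 0 = 5 × 0, remainder 0 ✓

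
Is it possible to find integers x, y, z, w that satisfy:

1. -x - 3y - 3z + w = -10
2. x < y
Yes

Take x = 0, y = 1, z = 3, w = 2. Substituting into each constraint:
  (1) 0 - 3(1) - 3(3) + 2 = -10 ✓
  (2) 0 < 1 ✓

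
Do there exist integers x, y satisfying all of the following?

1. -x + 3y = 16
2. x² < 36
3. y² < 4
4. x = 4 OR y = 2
No

A contradictory subset is {-x + 3y = 16, y² < 4, x = 4 OR y = 2}. No integer assignment can satisfy these jointly:

  - -x + 3y = 16: is a linear equation tying the variables together
  - y² < 4: restricts y to |y| ≤ 1
  - x = 4 OR y = 2: forces a choice: either x = 4 or y = 2

Split on the disjunction (x = 4 OR y = 2):
  • If x = 4: with x = 4, every remaining term of the linear equation is divisible by 3, so the left side is ≡ 0 (mod 3); but the right side 20 ≡ 2 (mod 3). No integers can satisfy it.
  • If y = 2: this contradicts y² < 4, which requires |y| ≤ 1.
Both branches are infeasible, so the system has no integer solution.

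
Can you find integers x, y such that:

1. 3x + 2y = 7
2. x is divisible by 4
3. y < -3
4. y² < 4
No

A contradictory subset is {3x + 2y = 7, x is divisible by 4}. No integer assignment can satisfy these jointly:

  - 3x + 2y = 7: is a linear equation tying the variables together
  - x is divisible by 4: restricts x to multiples of 4

Modular obstruction: writing x = 4x', every remaining term of the linear equation is divisible by 2, so the left side is ≡ 0 (mod 2); but the right side 7 ≡ 1 (mod 2). No integers can satisfy it.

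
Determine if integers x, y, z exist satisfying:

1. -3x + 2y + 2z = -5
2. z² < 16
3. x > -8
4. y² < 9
Yes

Take x = 1, y = -1, z = 0. Substituting into each constraint:
  (1) -3(1) + 2(-1) + 2(0) = -5 ✓
  (2) z² = (0)² = 0, and 0 < 16 ✓
  (3) 1 > -8 ✓
  (4) y² = (-1)² = 1, and 1 < 9 ✓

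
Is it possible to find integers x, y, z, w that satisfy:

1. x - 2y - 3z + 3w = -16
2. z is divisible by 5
Yes

Take x = 0, y = 2, z = 0, w = -4. Substituting into each constraint:
  (1) 0 - 2(2) - 3(0) + 3(-4) = -16 ✓
  (2) 0 = 5 × 0, remainder 0 ✓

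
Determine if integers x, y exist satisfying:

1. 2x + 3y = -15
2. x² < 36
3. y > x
No

The full constraint system is jointly infeasible over the integers. Each constraint and what it forces:

  - 2x + 3y = -15: is a linear equation tying the variables together
  - x² < 36: restricts x to |x| ≤ 5
  - y > x: bounds one variable relative to another variable

The bounds confine x to {-5, -4, -3, -2, -1, 0, 1, 2, 3, 4, 5}. For each value, substitute into the equation:
  • x = -5: the equation gives 3y = -5, so y would not be an integer.
  • x = -4: the equation gives 3y = -7, so y would not be an integer.
  • x = -3: the equation forces y = -3, but y > x fails since -3 ≤ -3.
  • x = -2: the equation gives 3y = -11, so y would not be an integer.
  • x = -1: the equation gives 3y = -13, so y would not be an integer.
  • x = 0: the equation forces y = -5, but y > x fails since -5 ≤ 0.
  • x = 1: the equation gives 3y = -17, so y would not be an integer.
  • x = 2: the equation gives 3y = -19, so y would not be an integer.
  • x = 3: the equation forces y = -7, but y > x fails since -7 ≤ 3.
  • x = 4: the equation gives 3y = -23, so y would not be an integer.
  • x = 5: the equation gives 3y = -25, so y would not be an integer.
Every case fails, so no integer solution exists.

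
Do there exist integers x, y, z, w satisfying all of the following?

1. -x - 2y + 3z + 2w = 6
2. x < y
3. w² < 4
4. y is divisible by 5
Yes

Take x = -1, y = 0, z = 1, w = 1. Substituting into each constraint:
  (1) 1 - 2(0) + 3(1) + 2(1) = 6 ✓
  (2) -1 < 0 ✓
  (3) w² = (1)² = 1, and 1 < 4 ✓
  (4) 0 = 5 × 0, remainder 0 ✓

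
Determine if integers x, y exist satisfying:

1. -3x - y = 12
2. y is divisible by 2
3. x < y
Yes

Take x = -4, y = 0. Substituting into each constraint:
  (1) -3(-4) + 0 = 12 ✓
  (2) 0 = 2 × 0, remainder 0 ✓
  (3) -4 < 0 ✓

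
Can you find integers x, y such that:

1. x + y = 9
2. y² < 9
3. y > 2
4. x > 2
No

A contradictory subset is {y² < 9, y > 2}. No integer assignment can satisfy these jointly:

  - y² < 9: restricts y to |y| ≤ 2
  - y > 2: bounds one variable relative to a constant

Direct contradiction: the bounds on y require y ≥ 3 and y ≤ 2 simultaneously, which is empty.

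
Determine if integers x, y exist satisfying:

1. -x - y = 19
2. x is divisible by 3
Yes

Take x = 0, y = -19. Substituting into each constraint:
  (1) 0 + 19 = 19 ✓
  (2) 0 = 3 × 0, remainder 0 ✓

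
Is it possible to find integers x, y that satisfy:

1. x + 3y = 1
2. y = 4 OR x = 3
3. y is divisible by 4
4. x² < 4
No

A contradictory subset is {x + 3y = 1, y = 4 OR x = 3, x² < 4}. No integer assignment can satisfy these jointly:

  - x + 3y = 1: is a linear equation tying the variables together
  - y = 4 OR x = 3: forces a choice: either y = 4 or x = 3
  - x² < 4: restricts x to |x| ≤ 1

Split on the disjunction (y = 4 OR x = 3):
  • If y = 4: the equation forces x = -11, but x² < 4 requires |x| ≤ 1.
  • If x = 3: this contradicts x² < 4, which requires |x| ≤ 1.
Both branches are infeasible, so the system has no integer solution.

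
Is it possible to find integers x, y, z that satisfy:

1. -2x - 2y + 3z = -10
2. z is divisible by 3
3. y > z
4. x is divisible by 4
Yes

Take x = 0, y = 5, z = 0. Substituting into each constraint:
  (1) -2(0) - 2(5) + 3(0) = -10 ✓
  (2) 0 = 3 × 0, remainder 0 ✓
  (3) 5 > 0 ✓
  (4) 0 = 4 × 0, remainder 0 ✓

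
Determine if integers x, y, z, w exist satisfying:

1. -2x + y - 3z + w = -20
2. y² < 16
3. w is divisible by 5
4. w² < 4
Yes

Take x = -4, y = 2, z = 10, w = 0. Substituting into each constraint:
  (1) -2(-4) + 2 - 3(10) + 0 = -20 ✓
  (2) y² = (2)² = 4, and 4 < 16 ✓
  (3) 0 = 5 × 0, remainder 0 ✓
  (4) w² = (0)² = 0, and 0 < 4 ✓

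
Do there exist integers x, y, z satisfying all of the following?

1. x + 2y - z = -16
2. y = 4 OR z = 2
Yes

Take x = -14, y = 0, z = 2. Substituting into each constraint:
  (1) (-14) + 2(0) + (-2) = -16 ✓
  (2) z = 2, target 2 ✓ (second branch holds)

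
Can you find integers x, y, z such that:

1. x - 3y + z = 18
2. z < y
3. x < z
Yes

Take x = -23, y = -21, z = -22. Substituting into each constraint:
  (1) (-23) - 3(-21) + (-22) = 18 ✓
  (2) -22 < -21 ✓
  (3) -23 < -22 ✓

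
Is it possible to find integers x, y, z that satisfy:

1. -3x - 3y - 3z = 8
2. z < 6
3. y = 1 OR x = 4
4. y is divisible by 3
No

Even the single constraint (-3x - 3y - 3z = 8) is infeasible over the integers.

  - -3x - 3y - 3z = 8: every term on the left is divisible by 3, so the LHS ≡ 0 (mod 3), but the RHS 8 is not — no integer solution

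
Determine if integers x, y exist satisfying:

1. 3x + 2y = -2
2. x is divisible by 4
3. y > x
Yes

Take x = -4, y = 5. Substituting into each constraint:
  (1) 3(-4) + 2(5) = -2 ✓
  (2) -4 = 4 × -1, remainder 0 ✓
  (3) 5 > -4 ✓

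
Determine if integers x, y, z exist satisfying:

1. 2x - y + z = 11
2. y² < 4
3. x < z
Yes

Take x = 3, y = 0, z = 5. Substituting into each constraint:
  (1) 2(3) + 0 + 5 = 11 ✓
  (2) y² = (0)² = 0, and 0 < 4 ✓
  (3) 3 < 5 ✓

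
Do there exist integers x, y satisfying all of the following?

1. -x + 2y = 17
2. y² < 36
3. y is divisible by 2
Yes

Take x = -17, y = 0. Substituting into each constraint:
  (1) 17 + 2(0) = 17 ✓
  (2) y² = (0)² = 0, and 0 < 36 ✓
  (3) 0 = 2 × 0, remainder 0 ✓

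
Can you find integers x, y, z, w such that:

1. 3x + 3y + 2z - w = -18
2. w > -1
Yes

Take x = 0, y = -6, z = 0, w = 0. Substituting into each constraint:
  (1) 3(0) + 3(-6) + 2(0) + 0 = -18 ✓
  (2) 0 > -1 ✓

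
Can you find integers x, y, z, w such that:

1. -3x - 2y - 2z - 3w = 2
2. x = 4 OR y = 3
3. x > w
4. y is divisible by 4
Yes

Take x = 4, y = 0, z = -10, w = 2. Substituting into each constraint:
  (1) -3(4) - 2(0) - 2(-10) - 3(2) = 2 ✓
  (2) x = 4, target 4 ✓ (first branch holds)
  (3) 4 > 2 ✓
  (4) 0 = 4 × 0, remainder 0 ✓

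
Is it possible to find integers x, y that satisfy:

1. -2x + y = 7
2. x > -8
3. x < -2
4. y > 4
No

A contradictory subset is {-2x + y = 7, x < -2, y > 4}. No integer assignment can satisfy these jointly:

  - -2x + y = 7: is a linear equation tying the variables together
  - x < -2: bounds one variable relative to a constant
  - y > 4: bounds one variable relative to a constant

Range argument: with x ∈ [−∞, -3], y ∈ [5, ∞], the left side of the equation is at least 11, but the right side is 7 < 11. No integer solution exists.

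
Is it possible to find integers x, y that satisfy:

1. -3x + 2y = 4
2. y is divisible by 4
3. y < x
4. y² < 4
No

A contradictory subset is {-3x + 2y = 4, y < x, y² < 4}. No integer assignment can satisfy these jointly:

  - -3x + 2y = 4: is a linear equation tying the variables together
  - y < x: bounds one variable relative to another variable
  - y² < 4: restricts y to |y| ≤ 1

Propagating the comparison: x > y and y ≥ -1 give x ≥ 0. Range argument: with x ∈ [0, ∞], y ∈ [-1, 1], the left side of the equation is at most 2, but the right side is 4 > 2. No integer solution exists.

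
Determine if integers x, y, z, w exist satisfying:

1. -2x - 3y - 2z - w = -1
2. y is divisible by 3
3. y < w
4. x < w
Yes

Take x = 0, y = 0, z = 0, w = 1. Substituting into each constraint:
  (1) -2(0) - 3(0) - 2(0) + (-1) = -1 ✓
  (2) 0 = 3 × 0, remainder 0 ✓
  (3) 0 < 1 ✓
  (4) 0 < 1 ✓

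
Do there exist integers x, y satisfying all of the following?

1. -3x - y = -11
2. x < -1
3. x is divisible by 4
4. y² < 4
No

A contradictory subset is {-3x - y = -11, x < -1, y² < 4}. No integer assignment can satisfy these jointly:

  - -3x - y = -11: is a linear equation tying the variables together
  - x < -1: bounds one variable relative to a constant
  - y² < 4: restricts y to |y| ≤ 1

Range argument: with x ∈ [−∞, -2], y ∈ [-1, 1], the left side of the equation is at least 5, but the right side is -11 < 5. No integer solution exists.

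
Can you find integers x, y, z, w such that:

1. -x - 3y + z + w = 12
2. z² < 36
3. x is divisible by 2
Yes

Take x = 0, y = 0, z = 0, w = 12. Substituting into each constraint:
  (1) 0 - 3(0) + 0 + 12 = 12 ✓
  (2) z² = (0)² = 0, and 0 < 36 ✓
  (3) 0 = 2 × 0, remainder 0 ✓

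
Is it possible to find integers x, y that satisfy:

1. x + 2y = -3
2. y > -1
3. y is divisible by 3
Yes

Take x = -3, y = 0. Substituting into each constraint:
  (1) (-3) + 2(0) = -3 ✓
  (2) 0 > -1 ✓
  (3) 0 = 3 × 0, remainder 0 ✓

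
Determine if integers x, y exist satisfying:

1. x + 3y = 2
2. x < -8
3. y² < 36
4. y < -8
No

A contradictory subset is {x + 3y = 2, x < -8, y < -8}. No integer assignment can satisfy these jointly:

  - x + 3y = 2: is a linear equation tying the variables together
  - x < -8: bounds one variable relative to a constant
  - y < -8: bounds one variable relative to a constant

Range argument: with x ∈ [−∞, -9], y ∈ [−∞, -9], the left side of the equation is at most -36, but the right side is 2 > -36. No integer solution exists.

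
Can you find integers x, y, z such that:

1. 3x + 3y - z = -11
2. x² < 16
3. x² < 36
Yes

Take x = 0, y = -3, z = 2. Substituting into each constraint:
  (1) 3(0) + 3(-3) + (-2) = -11 ✓
  (2) x² = (0)² = 0, and 0 < 16 ✓
  (3) x² = (0)² = 0, and 0 < 36 ✓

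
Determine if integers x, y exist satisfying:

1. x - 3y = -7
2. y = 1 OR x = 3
Yes

Take x = -4, y = 1. Substituting into each constraint:
  (1) (-4) - 3(1) = -7 ✓
  (2) y = 1, target 1 ✓ (first branch holds)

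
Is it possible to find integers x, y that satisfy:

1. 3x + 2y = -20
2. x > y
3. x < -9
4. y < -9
No

A contradictory subset is {3x + 2y = -20, x < -9, y < -9}. No integer assignment can satisfy these jointly:

  - 3x + 2y = -20: is a linear equation tying the variables together
  - x < -9: bounds one variable relative to a constant
  - y < -9: bounds one variable relative to a constant

Range argument: with x ∈ [−∞, -10], y ∈ [−∞, -10], the left side of the equation is at most -50, but the right side is -20 > -50. No integer solution exists.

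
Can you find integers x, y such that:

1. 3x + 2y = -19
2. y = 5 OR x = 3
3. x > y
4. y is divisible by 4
No

The full constraint system is jointly infeasible over the integers. Each constraint and what it forces:

  - 3x + 2y = -19: is a linear equation tying the variables together
  - y = 5 OR x = 3: forces a choice: either y = 5 or x = 3
  - x > y: bounds one variable relative to another variable
  - y is divisible by 4: restricts y to multiples of 4

Split on the disjunction (y = 5 OR x = 3):
  • If y = 5: this contradicts the divisibility constraint — 5 is not a multiple of 4.
  • If x = 3: with x = 3, writing y = 4y', every remaining term of the linear equation is divisible by 8, so the left side is ≡ 0 (mod 8); but the right side -28 ≡ 4 (mod 8). No integers can satisfy it.
Both branches are infeasible, so the system has no integer solution.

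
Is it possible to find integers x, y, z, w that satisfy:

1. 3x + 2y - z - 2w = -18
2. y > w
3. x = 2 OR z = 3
Yes

Take x = -7, y = 0, z = 3, w = -3. Substituting into each constraint:
  (1) 3(-7) + 2(0) + (-3) - 2(-3) = -18 ✓
  (2) 0 > -3 ✓
  (3) z = 3, target 3 ✓ (second branch holds)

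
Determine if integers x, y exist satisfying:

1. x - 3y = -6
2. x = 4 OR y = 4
Yes

Take x = 6, y = 4. Substituting into each constraint:
  (1) 6 - 3(4) = -6 ✓
  (2) y = 4, target 4 ✓ (second branch holds)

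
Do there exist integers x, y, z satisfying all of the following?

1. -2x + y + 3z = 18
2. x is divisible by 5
Yes

Take x = 0, y = 0, z = 6. Substituting into each constraint:
  (1) -2(0) + 0 + 3(6) = 18 ✓
  (2) 0 = 5 × 0, remainder 0 ✓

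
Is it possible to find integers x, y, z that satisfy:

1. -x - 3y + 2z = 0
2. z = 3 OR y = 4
Yes

Take x = 6, y = 0, z = 3. Substituting into each constraint:
  (1) (-6) - 3(0) + 2(3) = 0 ✓
  (2) z = 3, target 3 ✓ (first branch holds)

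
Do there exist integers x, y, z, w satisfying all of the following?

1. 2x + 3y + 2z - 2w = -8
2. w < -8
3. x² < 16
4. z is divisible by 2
Yes

Take x = 2, y = -10, z = 0, w = -9. Substituting into each constraint:
  (1) 2(2) + 3(-10) + 2(0) - 2(-9) = -8 ✓
  (2) -9 < -8 ✓
  (3) x² = (2)² = 4, and 4 < 16 ✓
  (4) 0 = 2 × 0, remainder 0 ✓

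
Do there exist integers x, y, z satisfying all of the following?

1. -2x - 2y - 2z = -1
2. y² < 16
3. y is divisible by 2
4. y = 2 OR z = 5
No

Even the single constraint (-2x - 2y - 2z = -1) is infeasible over the integers.

  - -2x - 2y - 2z = -1: every term on the left is divisible by 2, so the LHS ≡ 0 (mod 2), but the RHS -1 is not — no integer solution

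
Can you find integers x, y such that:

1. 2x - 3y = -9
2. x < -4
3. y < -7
Yes

Take x = -18, y = -9. Substituting into each constraint:
  (1) 2(-18) - 3(-9) = -9 ✓
  (2) -18 < -4 ✓
  (3) -9 < -7 ✓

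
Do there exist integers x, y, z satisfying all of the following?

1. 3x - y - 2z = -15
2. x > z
Yes

Take x = 1, y = 18, z = 0. Substituting into each constraint:
  (1) 3(1) + (-18) - 2(0) = -15 ✓
  (2) 1 > 0 ✓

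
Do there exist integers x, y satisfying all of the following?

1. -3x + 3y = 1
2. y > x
No

Even the single constraint (-3x + 3y = 1) is infeasible over the integers.

  - -3x + 3y = 1: every term on the left is divisible by 3, so the LHS ≡ 0 (mod 3), but the RHS 1 is not — no integer solution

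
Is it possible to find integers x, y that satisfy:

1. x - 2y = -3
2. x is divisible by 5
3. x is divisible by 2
No

A contradictory subset is {x - 2y = -3, x is divisible by 2}. No integer assignment can satisfy these jointly:

  - x - 2y = -3: is a linear equation tying the variables together
  - x is divisible by 2: restricts x to multiples of 2

Modular obstruction: writing x = 2x', every remaining term of the linear equation is divisible by 2, so the left side is ≡ 0 (mod 2); but the right side -3 ≡ 1 (mod 2). No integers can satisfy it.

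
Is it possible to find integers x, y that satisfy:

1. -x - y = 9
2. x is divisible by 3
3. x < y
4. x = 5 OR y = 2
No

The full constraint system is jointly infeasible over the integers. Each constraint and what it forces:

  - -x - y = 9: is a linear equation tying the variables together
  - x is divisible by 3: restricts x to multiples of 3
  - x < y: bounds one variable relative to another variable
  - x = 5 OR y = 2: forces a choice: either x = 5 or y = 2

Split on the disjunction (x = 5 OR y = 2):
  • If x = 5: this contradicts the divisibility constraint — 5 is not a multiple of 3.
  • If y = 2: with y = 2, writing x = 3x', every remaining term of the linear equation is divisible by 3, so the left side is ≡ 0 (mod 3); but the right side 11 ≡ 2 (mod 3). No integers can satisfy it.
Both branches are infeasible, so the system has no integer solution.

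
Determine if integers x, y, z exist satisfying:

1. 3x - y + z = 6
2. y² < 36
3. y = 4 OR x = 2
Yes

Take x = 2, y = 0, z = 0. Substituting into each constraint:
  (1) 3(2) + 0 + 0 = 6 ✓
  (2) y² = (0)² = 0, and 0 < 36 ✓
  (3) x = 2, target 2 ✓ (second branch holds)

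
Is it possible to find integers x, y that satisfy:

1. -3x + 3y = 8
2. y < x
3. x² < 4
No

Even the single constraint (-3x + 3y = 8) is infeasible over the integers.

  - -3x + 3y = 8: every term on the left is divisible by 3, so the LHS ≡ 0 (mod 3), but the RHS 8 is not — no integer solution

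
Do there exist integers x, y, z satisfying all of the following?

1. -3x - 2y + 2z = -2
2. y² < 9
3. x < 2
Yes

Take x = 0, y = 1, z = 0. Substituting into each constraint:
  (1) -3(0) - 2(1) + 2(0) = -2 ✓
  (2) y² = (1)² = 1, and 1 < 9 ✓
  (3) 0 < 2 ✓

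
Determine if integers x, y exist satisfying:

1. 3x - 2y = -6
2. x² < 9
Yes

Take x = -2, y = 0. Substituting into each constraint:
  (1) 3(-2) - 2(0) = -6 ✓
  (2) x² = (-2)² = 4, and 4 < 9 ✓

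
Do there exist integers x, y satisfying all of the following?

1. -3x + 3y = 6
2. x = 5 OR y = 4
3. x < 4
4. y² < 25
Yes

Take x = 2, y = 4. Substituting into each constraint:
  (1) -3(2) + 3(4) = 6 ✓
  (2) y = 4, target 4 ✓ (second branch holds)
  (3) 2 < 4 ✓
  (4) y² = (4)² = 16, and 16 < 25 ✓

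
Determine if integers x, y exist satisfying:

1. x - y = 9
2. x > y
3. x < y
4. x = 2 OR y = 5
No

A contradictory subset is {x > y, x < y}. No integer assignment can satisfy these jointly:

  - x > y: bounds one variable relative to another variable
  - x < y: bounds one variable relative to another variable

Direct contradiction: x > y and y > x cannot both hold.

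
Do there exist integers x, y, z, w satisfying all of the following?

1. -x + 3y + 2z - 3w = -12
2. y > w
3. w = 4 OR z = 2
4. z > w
Yes

Take x = 19, y = 1, z = 2, w = 0. Substituting into each constraint:
  (1) (-19) + 3(1) + 2(2) - 3(0) = -12 ✓
  (2) 1 > 0 ✓
  (3) z = 2, target 2 ✓ (second branch holds)
  (4) 2 > 0 ✓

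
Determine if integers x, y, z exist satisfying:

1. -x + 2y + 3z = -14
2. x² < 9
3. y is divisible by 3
Yes

Take x = 2, y = 0, z = -4. Substituting into each constraint:
  (1) (-2) + 2(0) + 3(-4) = -14 ✓
  (2) x² = (2)² = 4, and 4 < 9 ✓
  (3) 0 = 3 × 0, remainder 0 ✓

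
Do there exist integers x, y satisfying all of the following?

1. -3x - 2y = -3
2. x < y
Yes

Take x = -1, y = 3. Substituting into each constraint:
  (1) -3(-1) - 2(3) = -3 ✓
  (2) -1 < 3 ✓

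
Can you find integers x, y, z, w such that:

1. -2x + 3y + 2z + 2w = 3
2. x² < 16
Yes

Take x = 0, y = 1, z = 0, w = 0. Substituting into each constraint:
  (1) -2(0) + 3(1) + 2(0) + 2(0) = 3 ✓
  (2) x² = (0)² = 0, and 0 < 16 ✓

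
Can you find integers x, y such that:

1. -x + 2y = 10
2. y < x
Yes

Take x = 12, y = 11. Substituting into each constraint:
  (1) (-12) + 2(11) = 10 ✓
  (2) 11 < 12 ✓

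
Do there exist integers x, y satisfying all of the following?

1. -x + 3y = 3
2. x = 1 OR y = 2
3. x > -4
Yes

Take x = 3, y = 2. Substituting into each constraint:
  (1) (-3) + 3(2) = 3 ✓
  (2) y = 2, target 2 ✓ (second branch holds)
  (3) 3 > -4 ✓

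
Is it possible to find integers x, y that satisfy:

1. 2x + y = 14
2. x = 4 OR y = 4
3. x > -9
Yes

Take x = 5, y = 4. Substituting into each constraint:
  (1) 2(5) + 4 = 14 ✓
  (2) y = 4, target 4 ✓ (second branch holds)
  (3) 5 > -9 ✓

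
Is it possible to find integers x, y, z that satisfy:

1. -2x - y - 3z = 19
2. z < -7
Yes

Take x = 4, y = 0, z = -9. Substituting into each constraint:
  (1) -2(4) + 0 - 3(-9) = 19 ✓
  (2) -9 < -7 ✓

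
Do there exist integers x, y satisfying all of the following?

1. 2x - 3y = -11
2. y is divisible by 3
Yes

Take x = 8, y = 9. Substituting into each constraint:
  (1) 2(8) - 3(9) = -11 ✓
  (2) 9 = 3 × 3, remainder 0 ✓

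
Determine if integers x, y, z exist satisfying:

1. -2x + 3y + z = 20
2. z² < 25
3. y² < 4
Yes

Take x = -10, y = 0, z = 0. Substituting into each constraint:
  (1) -2(-10) + 3(0) + 0 = 20 ✓
  (2) z² = (0)² = 0, and 0 < 25 ✓
  (3) y² = (0)² = 0, and 0 < 4 ✓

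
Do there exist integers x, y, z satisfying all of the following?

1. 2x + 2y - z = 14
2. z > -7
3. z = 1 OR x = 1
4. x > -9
Yes

Take x = 1, y = 6, z = 0. Substituting into each constraint:
  (1) 2(1) + 2(6) + 0 = 14 ✓
  (2) 0 > -7 ✓
  (3) x = 1, target 1 ✓ (second branch holds)
  (4) 1 > -9 ✓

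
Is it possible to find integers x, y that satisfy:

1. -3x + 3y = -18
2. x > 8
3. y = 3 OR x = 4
Yes

Take x = 9, y = 3. Substituting into each constraint:
  (1) -3(9) + 3(3) = -18 ✓
  (2) 9 > 8 ✓
  (3) y = 3, target 3 ✓ (first branch holds)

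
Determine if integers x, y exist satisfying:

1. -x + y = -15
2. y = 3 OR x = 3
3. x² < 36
Yes

Take x = 3, y = -12. Substituting into each constraint:
  (1) (-3) + (-12) = -15 ✓
  (2) x = 3, target 3 ✓ (second branch holds)
  (3) x² = (3)² = 9, and 9 < 36 ✓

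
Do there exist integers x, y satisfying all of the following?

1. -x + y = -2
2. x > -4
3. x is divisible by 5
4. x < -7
No

A contradictory subset is {x > -4, x < -7}. No integer assignment can satisfy these jointly:

  - x > -4: bounds one variable relative to a constant
  - x < -7: bounds one variable relative to a constant

Direct contradiction: the bounds on x require x ≥ -3 and x ≤ -8 simultaneously, which is empty.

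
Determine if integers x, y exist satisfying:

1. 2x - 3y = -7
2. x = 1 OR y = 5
Yes

Take x = 1, y = 3. Substituting into each constraint:
  (1) 2(1) - 3(3) = -7 ✓
  (2) x = 1, target 1 ✓ (first branch holds)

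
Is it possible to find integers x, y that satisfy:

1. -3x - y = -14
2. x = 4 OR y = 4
Yes

Take x = 4, y = 2. Substituting into each constraint:
  (1) -3(4) + (-2) = -14 ✓
  (2) x = 4, target 4 ✓ (first branch holds)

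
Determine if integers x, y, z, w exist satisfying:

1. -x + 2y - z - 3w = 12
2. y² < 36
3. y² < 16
Yes

Take x = -12, y = 0, z = 0, w = 0. Substituting into each constraint:
  (1) 12 + 2(0) + 0 - 3(0) = 12 ✓
  (2) y² = (0)² = 0, and 0 < 36 ✓
  (3) y² = (0)² = 0, and 0 < 16 ✓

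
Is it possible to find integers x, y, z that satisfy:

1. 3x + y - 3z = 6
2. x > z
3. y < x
Yes

Take x = 1, y = 0, z = -1. Substituting into each constraint:
  (1) 3(1) + 0 - 3(-1) = 6 ✓
  (2) 1 > -1 ✓
  (3) 0 < 1 ✓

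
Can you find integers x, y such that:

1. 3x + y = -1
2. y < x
Yes

Take x = 0, y = -1. Substituting into each constraint:
  (1) 3(0) + (-1) = -1 ✓
  (2) -1 < 0 ✓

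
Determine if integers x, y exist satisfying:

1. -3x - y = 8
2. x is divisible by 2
Yes

Take x = 0, y = -8. Substituting into each constraint:
  (1) -3(0) + 8 = 8 ✓
  (2) 0 = 2 × 0, remainder 0 ✓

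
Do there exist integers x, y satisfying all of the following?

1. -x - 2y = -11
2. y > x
Yes

Take x = 3, y = 4. Substituting into each constraint:
  (1) (-3) - 2(4) = -11 ✓
  (2) 4 > 3 ✓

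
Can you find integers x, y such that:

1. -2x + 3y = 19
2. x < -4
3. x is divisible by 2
Yes

Take x = -8, y = 1. Substituting into each constraint:
  (1) -2(-8) + 3(1) = 19 ✓
  (2) -8 < -4 ✓
  (3) -8 = 2 × -4, remainder 0 ✓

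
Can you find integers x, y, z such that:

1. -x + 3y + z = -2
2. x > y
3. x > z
Yes

Take x = 1, y = 0, z = -1. Substituting into each constraint:
  (1) (-1) + 3(0) + (-1) = -2 ✓
  (2) 1 > 0 ✓
  (3) 1 > -1 ✓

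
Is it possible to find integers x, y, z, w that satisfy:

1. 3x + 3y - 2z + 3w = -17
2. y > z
Yes

Take x = 0, y = 2, z = 1, w = -7. Substituting into each constraint:
  (1) 3(0) + 3(2) - 2(1) + 3(-7) = -17 ✓
  (2) 2 > 1 ✓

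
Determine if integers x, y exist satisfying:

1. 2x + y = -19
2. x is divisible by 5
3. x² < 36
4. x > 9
No

A contradictory subset is {x² < 36, x > 9}. No integer assignment can satisfy these jointly:

  - x² < 36: restricts x to |x| ≤ 5
  - x > 9: bounds one variable relative to a constant

Direct contradiction: the bounds on x require x ≥ 10 and x ≤ 5 simultaneously, which is empty.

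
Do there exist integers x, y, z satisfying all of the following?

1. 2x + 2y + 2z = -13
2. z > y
No

Even the single constraint (2x + 2y + 2z = -13) is infeasible over the integers.

  - 2x + 2y + 2z = -13: every term on the left is divisible by 2, so the LHS ≡ 0 (mod 2), but the RHS -13 is not — no integer solution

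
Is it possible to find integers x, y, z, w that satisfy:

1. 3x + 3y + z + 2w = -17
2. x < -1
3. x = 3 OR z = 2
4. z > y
Yes

Take x = -2, y = 1, z = 2, w = -8. Substituting into each constraint:
  (1) 3(-2) + 3(1) + 2 + 2(-8) = -17 ✓
  (2) -2 < -1 ✓
  (3) z = 2, target 2 ✓ (second branch holds)
  (4) 2 > 1 ✓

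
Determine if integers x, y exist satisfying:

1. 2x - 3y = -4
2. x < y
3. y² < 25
Yes

Take x = 1, y = 2. Substituting into each constraint:
  (1) 2(1) - 3(2) = -4 ✓
  (2) 1 < 2 ✓
  (3) y² = (2)² = 4, and 4 < 25 ✓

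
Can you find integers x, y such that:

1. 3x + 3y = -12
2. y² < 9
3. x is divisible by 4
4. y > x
Yes

Take x = -4, y = 0. Substituting into each constraint:
  (1) 3(-4) + 3(0) = -12 ✓
  (2) y² = (0)² = 0, and 0 < 9 ✓
  (3) -4 = 4 × -1, remainder 0 ✓
  (4) 0 > -4 ✓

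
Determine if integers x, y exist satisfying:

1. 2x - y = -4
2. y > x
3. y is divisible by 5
Yes

Take x = -2, y = 0. Substituting into each constraint:
  (1) 2(-2) + 0 = -4 ✓
  (2) 0 > -2 ✓
  (3) 0 = 5 × 0, remainder 0 ✓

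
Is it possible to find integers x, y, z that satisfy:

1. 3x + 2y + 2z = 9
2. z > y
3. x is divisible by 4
No

A contradictory subset is {3x + 2y + 2z = 9, x is divisible by 4}. No integer assignment can satisfy these jointly:

  - 3x + 2y + 2z = 9: is a linear equation tying the variables together
  - x is divisible by 4: restricts x to multiples of 4

Modular obstruction: writing x = 4x', every remaining term of the linear equation is divisible by 2, so the left side is ≡ 0 (mod 2); but the right side 9 ≡ 1 (mod 2). No integers can satisfy it.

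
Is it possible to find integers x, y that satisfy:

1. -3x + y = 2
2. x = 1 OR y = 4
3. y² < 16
No

The full constraint system is jointly infeasible over the integers. Each constraint and what it forces:

  - -3x + y = 2: is a linear equation tying the variables together
  - x = 1 OR y = 4: forces a choice: either x = 1 or y = 4
  - y² < 16: restricts y to |y| ≤ 3

Split on the disjunction (x = 1 OR y = 4):
  • If x = 1: the equation forces y = 5, but y² < 16 requires |y| ≤ 3.
  • If y = 4: this contradicts y² < 16, which requires |y| ≤ 3.
Both branches are infeasible, so the system has no integer solution.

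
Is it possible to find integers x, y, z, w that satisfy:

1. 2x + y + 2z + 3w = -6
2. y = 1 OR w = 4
Yes

Take x = 0, y = 1, z = -5, w = 1. Substituting into each constraint:
  (1) 2(0) + 1 + 2(-5) + 3(1) = -6 ✓
  (2) y = 1, target 1 ✓ (first branch holds)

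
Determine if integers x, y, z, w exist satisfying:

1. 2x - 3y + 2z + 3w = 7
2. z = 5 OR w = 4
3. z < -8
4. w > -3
Yes

Take x = 8, y = 1, z = -9, w = 4. Substituting into each constraint:
  (1) 2(8) - 3(1) + 2(-9) + 3(4) = 7 ✓
  (2) w = 4, target 4 ✓ (second branch holds)
  (3) -9 < -8 ✓
  (4) 4 > -3 ✓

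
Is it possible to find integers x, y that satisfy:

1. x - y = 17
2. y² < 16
Yes

Take x = 17, y = 0. Substituting into each constraint:
  (1) 17 + 0 = 17 ✓
  (2) y² = (0)² = 0, and 0 < 16 ✓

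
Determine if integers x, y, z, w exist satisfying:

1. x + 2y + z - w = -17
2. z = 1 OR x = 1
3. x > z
Yes

Take x = 2, y = 0, z = 1, w = 20. Substituting into each constraint:
  (1) 2 + 2(0) + 1 + (-20) = -17 ✓
  (2) z = 1, target 1 ✓ (first branch holds)
  (3) 2 > 1 ✓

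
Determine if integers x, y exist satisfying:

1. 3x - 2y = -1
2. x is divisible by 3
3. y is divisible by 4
Yes

Take x = -3, y = -4. Substituting into each constraint:
  (1) 3(-3) - 2(-4) = -1 ✓
  (2) -3 = 3 × -1, remainder 0 ✓
  (3) -4 = 4 × -1, remainder 0 ✓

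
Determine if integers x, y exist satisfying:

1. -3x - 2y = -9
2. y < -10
Yes

Take x = 11, y = -12. Substituting into each constraint:
  (1) -3(11) - 2(-12) = -9 ✓
  (2) -12 < -10 ✓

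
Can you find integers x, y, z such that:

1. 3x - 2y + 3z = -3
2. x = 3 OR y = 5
Yes

Take x = 3, y = 6, z = 0. Substituting into each constraint:
  (1) 3(3) - 2(6) + 3(0) = -3 ✓
  (2) x = 3, target 3 ✓ (first branch holds)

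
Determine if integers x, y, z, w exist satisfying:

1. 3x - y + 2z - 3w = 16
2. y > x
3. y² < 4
Yes

Take x = -1, y = 0, z = 11, w = 1. Substituting into each constraint:
  (1) 3(-1) + 0 + 2(11) - 3(1) = 16 ✓
  (2) 0 > -1 ✓
  (3) y² = (0)² = 0, and 0 < 4 ✓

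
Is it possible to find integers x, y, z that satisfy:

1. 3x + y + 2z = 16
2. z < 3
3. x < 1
Yes

Take x = 0, y = 12, z = 2. Substituting into each constraint:
  (1) 3(0) + 12 + 2(2) = 16 ✓
  (2) 2 < 3 ✓
  (3) 0 < 1 ✓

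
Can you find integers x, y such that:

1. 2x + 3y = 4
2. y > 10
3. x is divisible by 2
Yes

Take x = -16, y = 12. Substituting into each constraint:
  (1) 2(-16) + 3(12) = 4 ✓
  (2) 12 > 10 ✓
  (3) -16 = 2 × -8, remainder 0 ✓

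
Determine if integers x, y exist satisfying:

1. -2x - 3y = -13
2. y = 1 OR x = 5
Yes

Take x = 5, y = 1. Substituting into each constraint:
  (1) -2(5) - 3(1) = -13 ✓
  (2) y = 1, target 1 ✓ (first branch holds)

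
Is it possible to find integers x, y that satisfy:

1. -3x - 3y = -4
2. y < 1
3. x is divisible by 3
No

Even the single constraint (-3x - 3y = -4) is infeasible over the integers.

  - -3x - 3y = -4: every term on the left is divisible by 3, so the LHS ≡ 0 (mod 3), but the RHS -4 is not — no integer solution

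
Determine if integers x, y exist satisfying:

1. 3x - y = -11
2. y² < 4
Yes

Take x = -4, y = -1. Substituting into each constraint:
  (1) 3(-4) + 1 = -11 ✓
  (2) y² = (-1)² = 1, and 1 < 4 ✓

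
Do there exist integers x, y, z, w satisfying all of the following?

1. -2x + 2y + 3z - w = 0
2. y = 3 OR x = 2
Yes

Take x = 2, y = 2, z = 0, w = 0. Substituting into each constraint:
  (1) -2(2) + 2(2) + 3(0) + 0 = 0 ✓
  (2) x = 2, target 2 ✓ (second branch holds)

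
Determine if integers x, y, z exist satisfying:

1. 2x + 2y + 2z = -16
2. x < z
Yes

Take x = -1, y = -7, z = 0. Substituting into each constraint:
  (1) 2(-1) + 2(-7) + 2(0) = -16 ✓
  (2) -1 < 0 ✓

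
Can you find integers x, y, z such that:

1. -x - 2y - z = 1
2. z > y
Yes

Take x = -2, y = 0, z = 1. Substituting into each constraint:
  (1) 2 - 2(0) + (-1) = 1 ✓
  (2) 1 > 0 ✓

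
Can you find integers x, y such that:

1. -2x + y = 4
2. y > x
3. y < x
No

A contradictory subset is {y > x, y < x}. No integer assignment can satisfy these jointly:

  - y > x: bounds one variable relative to another variable
  - y < x: bounds one variable relative to another variable

Direct contradiction: y > x and x > y cannot both hold.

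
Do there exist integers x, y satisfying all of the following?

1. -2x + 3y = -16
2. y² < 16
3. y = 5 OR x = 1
No

The full constraint system is jointly infeasible over the integers. Each constraint and what it forces:

  - -2x + 3y = -16: is a linear equation tying the variables together
  - y² < 16: restricts y to |y| ≤ 3
  - y = 5 OR x = 1: forces a choice: either y = 5 or x = 1

Split on the disjunction (y = 5 OR x = 1):
  • If y = 5: this contradicts y² < 16, which requires |y| ≤ 3.
  • If x = 1: with x = 1, every remaining term of the linear equation is divisible by 3, so the left side is ≡ 0 (mod 3); but the right side -14 ≡ 1 (mod 3). No integers can satisfy it.
Both branches are infeasible, so the system has no integer solution.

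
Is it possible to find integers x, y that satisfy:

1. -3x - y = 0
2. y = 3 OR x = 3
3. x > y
Yes

Take x = 3, y = -9. Substituting into each constraint:
  (1) -3(3) + 9 = 0 ✓
  (2) x = 3, target 3 ✓ (second branch holds)
  (3) 3 > -9 ✓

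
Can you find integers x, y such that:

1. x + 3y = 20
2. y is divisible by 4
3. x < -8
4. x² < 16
No

A contradictory subset is {x < -8, x² < 16}. No integer assignment can satisfy these jointly:

  - x < -8: bounds one variable relative to a constant
  - x² < 16: restricts x to |x| ≤ 3

Direct contradiction: the bounds on x require x ≥ -3 and x ≤ -9 simultaneously, which is empty.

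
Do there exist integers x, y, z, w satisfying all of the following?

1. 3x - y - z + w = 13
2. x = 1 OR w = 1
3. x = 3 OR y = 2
Yes

Take x = 0, y = 2, z = -14, w = 1. Substituting into each constraint:
  (1) 3(0) + (-2) + 14 + 1 = 13 ✓
  (2) w = 1, target 1 ✓ (second branch holds)
  (3) y = 2, target 2 ✓ (second branch holds)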